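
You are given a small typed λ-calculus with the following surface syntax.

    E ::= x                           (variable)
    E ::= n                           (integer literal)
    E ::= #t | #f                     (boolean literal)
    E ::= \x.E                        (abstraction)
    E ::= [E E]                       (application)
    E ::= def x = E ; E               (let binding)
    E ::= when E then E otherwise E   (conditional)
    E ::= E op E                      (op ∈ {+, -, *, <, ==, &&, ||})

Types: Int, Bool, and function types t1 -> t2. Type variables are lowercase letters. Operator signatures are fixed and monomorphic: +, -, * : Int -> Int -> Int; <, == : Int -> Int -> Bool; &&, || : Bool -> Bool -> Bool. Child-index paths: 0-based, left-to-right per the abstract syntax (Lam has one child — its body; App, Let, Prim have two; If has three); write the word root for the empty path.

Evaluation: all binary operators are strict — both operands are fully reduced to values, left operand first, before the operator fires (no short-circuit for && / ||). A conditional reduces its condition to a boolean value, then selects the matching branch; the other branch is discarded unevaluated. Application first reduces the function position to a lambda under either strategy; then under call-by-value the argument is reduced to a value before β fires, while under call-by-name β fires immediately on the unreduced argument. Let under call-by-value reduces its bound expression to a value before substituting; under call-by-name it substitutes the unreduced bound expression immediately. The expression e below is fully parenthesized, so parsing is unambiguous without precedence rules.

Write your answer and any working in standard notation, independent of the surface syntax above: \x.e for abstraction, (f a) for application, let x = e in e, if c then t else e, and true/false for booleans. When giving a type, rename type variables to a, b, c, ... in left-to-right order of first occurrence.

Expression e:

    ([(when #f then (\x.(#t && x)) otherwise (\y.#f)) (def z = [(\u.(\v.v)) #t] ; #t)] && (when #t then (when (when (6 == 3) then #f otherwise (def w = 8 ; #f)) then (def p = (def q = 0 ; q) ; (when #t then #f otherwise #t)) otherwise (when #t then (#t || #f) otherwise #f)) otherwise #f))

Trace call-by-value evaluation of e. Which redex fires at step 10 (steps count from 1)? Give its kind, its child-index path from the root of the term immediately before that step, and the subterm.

Working:
step 0: (((if false then (\x.(true && x)) else (\y.false)) (let z = ((\u.(\v.v)) true) in true)) && (if true then (if (if (6 == 3) then false else (let w = 8 in false)) then (let p = (let q = 0 in q) in (if true then false else true)) else (if true then (true || false) else false)) else false))
step 1: [if@0.0] (((\y.false) (let z = ((\u.(\v.v)) true) in true)) && (if true then (if (if (6 == 3) then false else (let w = 8 in false)) then (let p = (let q = 0 in q) in (if true then false else true)) else (if true then (true || false) else false)) else false))
step 2: [beta@0.1.0] (((\y.false) (let z = (\v.v) in true)) && (if true then (if (if (6 == 3) then false else (let w = 8 in false)) then (let p = (let q = 0 in q) in (if true then false else true)) else (if true then (true || false) else false)) else false))
step 3: [let@0.1] (((\y.false) true) && (if true then (if (if (6 == 3) then false else (let w = 8 in false)) then (let p = (let q = 0 in q) in (if true then false else true)) else (if true then (true || false) else false)) else false))
step 4: [beta@0] (false && (if true then (if (if (6 == 3) then false else (let w = 8 in false)) then (let p = (let q = 0 in q) in (if true then false else true)) else (if true then (true || false) else false)) else false))
step 5: [if@1] (false && (if (if (6 == 3) then false else (let w = 8 in false)) then (let p = (let q = 0 in q) in (if true then false else true)) else (if true then (true || false) else false)))
step 6: [delta@1.0.0] (false && (if (if false then false else (let w = 8 in false)) then (let p = (let q = 0 in q) in (if true then false else true)) else (if true then (true || false) else false)))
step 7: [if@1.0] (false && (if (let w = 8 in false) then (let p = (let q = 0 in q) in (if true then false else true)) else (if true then (true || false) else false)))
step 8: [let@1.0] (false && (if false then (let p = (let q = 0 in q) in (if true then false else true)) else (if true then (true || false) else false)))
step 9: [if@1] (false && (if true then (true || false) else false))
step 10: [if@1] (false && (true || false))

Answer: if at 1 : (if true then (true || false) else false)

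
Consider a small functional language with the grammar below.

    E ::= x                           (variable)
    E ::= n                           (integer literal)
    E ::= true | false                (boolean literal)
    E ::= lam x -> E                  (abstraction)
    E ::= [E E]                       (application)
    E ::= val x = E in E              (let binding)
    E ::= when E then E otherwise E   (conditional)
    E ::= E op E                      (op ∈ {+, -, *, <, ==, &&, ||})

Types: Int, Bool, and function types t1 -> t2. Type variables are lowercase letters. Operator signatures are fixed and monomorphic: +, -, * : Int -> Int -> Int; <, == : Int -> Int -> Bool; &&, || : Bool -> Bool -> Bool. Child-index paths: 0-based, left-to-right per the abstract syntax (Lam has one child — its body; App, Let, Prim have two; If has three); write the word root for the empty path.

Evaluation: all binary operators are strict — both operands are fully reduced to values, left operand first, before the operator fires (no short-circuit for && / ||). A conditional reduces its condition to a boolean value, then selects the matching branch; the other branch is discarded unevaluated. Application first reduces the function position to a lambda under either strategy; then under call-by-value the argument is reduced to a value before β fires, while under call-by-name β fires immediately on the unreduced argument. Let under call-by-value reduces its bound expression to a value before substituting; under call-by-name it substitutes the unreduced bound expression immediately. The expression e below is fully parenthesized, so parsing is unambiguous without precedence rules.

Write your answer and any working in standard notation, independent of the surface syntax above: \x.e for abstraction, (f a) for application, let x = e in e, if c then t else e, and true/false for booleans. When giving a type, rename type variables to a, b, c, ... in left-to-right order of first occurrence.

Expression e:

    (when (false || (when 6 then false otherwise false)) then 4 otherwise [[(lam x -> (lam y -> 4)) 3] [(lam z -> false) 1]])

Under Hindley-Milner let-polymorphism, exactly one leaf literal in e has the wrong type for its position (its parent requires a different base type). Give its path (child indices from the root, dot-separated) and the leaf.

Working:
  unify Bool ~ Bool
  unify Int ~ Bool
  FAIL: mismatch Int ~ Bool

Answer: 0.1.0 : 6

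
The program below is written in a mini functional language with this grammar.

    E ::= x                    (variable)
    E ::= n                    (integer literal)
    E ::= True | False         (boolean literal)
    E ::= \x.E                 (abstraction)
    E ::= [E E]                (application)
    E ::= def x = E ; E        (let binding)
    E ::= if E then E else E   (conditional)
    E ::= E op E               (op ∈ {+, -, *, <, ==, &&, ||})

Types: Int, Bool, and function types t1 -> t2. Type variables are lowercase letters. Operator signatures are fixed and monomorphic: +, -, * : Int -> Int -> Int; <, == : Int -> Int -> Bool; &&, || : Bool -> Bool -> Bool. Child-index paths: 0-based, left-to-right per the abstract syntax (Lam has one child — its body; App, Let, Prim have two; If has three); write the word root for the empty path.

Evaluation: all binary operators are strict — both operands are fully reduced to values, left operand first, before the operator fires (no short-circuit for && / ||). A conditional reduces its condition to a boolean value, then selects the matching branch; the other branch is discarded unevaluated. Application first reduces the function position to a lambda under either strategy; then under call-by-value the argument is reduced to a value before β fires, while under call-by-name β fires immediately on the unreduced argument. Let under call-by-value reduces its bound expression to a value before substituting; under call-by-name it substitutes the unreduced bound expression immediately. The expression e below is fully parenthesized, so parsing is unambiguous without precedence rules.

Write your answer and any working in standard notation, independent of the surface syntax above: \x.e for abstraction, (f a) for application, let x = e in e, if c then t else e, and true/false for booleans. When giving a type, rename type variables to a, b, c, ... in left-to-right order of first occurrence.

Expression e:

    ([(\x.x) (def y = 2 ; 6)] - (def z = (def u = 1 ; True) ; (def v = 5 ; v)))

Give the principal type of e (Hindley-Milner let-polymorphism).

Derivation:
x : a
\x._ : a -> a
let y : Int
  unify a -> a ~ Int -> b
  unify a ~ Int
  unify Int ~ b
_ _ : Int
  unify Int ~ Int
let u : Int
let z : Bool
let v : Int
v : Int
  unify Int ~ Int

Answer: Int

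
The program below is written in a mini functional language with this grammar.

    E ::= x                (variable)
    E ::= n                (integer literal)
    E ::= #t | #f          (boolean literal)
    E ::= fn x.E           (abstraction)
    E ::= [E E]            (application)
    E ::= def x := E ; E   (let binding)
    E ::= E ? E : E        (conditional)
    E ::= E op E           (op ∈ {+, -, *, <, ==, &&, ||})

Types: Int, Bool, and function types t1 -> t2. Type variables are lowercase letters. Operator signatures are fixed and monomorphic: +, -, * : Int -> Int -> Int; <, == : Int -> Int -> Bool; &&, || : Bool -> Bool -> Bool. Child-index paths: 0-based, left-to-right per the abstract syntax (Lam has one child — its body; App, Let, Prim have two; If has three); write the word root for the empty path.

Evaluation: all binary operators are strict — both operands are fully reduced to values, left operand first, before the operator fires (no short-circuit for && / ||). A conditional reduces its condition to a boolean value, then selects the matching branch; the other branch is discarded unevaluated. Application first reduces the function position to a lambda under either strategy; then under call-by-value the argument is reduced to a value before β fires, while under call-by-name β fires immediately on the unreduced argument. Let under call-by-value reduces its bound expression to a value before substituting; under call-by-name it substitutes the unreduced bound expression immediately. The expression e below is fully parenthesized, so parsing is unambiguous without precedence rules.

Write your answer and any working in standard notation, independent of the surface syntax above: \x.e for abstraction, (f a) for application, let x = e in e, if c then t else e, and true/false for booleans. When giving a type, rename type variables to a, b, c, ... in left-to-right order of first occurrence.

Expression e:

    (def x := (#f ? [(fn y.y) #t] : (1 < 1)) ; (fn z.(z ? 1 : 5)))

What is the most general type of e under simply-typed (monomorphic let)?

Derivation:
  unify Bool ~ Bool
y : a
\y._ : a -> a
  unify a -> a ~ Bool -> b
  unify a ~ Bool
  unify Bool ~ b
_ _ : Bool
  unify Int ~ Int
  unify Int ~ Int
  unify Bool ~ Bool
let x : Bool
z : c
  unify c ~ Bool
  unify Int ~ Int
\z._ : Bool -> Int

Answer: Bool -> Int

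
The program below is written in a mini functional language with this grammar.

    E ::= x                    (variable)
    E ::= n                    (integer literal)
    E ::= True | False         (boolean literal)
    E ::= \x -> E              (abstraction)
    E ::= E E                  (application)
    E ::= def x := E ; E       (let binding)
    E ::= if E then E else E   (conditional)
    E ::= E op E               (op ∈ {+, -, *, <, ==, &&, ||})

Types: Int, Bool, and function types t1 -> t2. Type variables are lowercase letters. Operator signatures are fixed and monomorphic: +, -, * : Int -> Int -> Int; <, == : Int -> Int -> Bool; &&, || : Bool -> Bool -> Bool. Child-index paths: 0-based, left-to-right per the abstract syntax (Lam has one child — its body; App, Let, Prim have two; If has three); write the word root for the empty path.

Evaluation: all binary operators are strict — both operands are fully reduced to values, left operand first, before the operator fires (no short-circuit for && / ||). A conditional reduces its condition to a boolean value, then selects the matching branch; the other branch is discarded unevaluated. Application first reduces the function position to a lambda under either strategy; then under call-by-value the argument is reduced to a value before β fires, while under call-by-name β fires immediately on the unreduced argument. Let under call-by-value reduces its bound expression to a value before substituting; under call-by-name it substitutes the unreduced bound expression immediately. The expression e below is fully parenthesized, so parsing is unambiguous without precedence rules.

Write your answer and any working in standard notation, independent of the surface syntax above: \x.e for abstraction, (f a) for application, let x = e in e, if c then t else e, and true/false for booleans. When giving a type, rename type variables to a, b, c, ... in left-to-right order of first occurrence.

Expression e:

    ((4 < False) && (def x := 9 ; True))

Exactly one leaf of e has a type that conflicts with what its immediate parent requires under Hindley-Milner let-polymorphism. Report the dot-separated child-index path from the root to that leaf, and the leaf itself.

Trace:
  unify Int ~ Int
  unify Bool ~ Int
  FAIL: mismatch Bool ~ Int

Answer: 0.1 : false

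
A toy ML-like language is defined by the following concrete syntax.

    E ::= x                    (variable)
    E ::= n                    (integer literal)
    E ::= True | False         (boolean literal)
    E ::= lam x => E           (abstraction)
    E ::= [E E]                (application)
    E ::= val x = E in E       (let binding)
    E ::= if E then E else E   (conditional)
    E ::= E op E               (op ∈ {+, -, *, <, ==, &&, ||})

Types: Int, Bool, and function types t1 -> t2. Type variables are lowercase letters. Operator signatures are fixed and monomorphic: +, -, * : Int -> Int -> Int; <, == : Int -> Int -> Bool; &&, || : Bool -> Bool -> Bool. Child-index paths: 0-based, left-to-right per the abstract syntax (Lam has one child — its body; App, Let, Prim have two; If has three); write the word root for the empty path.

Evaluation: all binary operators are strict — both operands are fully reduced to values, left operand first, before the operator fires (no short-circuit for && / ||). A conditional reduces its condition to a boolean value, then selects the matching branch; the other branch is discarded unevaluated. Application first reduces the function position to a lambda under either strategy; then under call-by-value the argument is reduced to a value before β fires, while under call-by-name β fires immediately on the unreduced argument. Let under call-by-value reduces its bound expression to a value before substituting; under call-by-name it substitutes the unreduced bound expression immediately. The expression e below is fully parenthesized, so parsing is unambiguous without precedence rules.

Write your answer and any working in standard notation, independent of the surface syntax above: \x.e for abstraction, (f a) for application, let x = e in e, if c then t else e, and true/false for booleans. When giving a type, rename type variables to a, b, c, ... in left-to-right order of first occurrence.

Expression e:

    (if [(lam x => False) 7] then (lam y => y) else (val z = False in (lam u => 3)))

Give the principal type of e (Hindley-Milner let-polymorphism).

Answer: Int -> Int

Working:
\x._ : a -> Bool
  unify a -> Bool ~ Int -> b
  unify a ~ Int
  unify Bool ~ b
_ _ : Bool
  unify Bool ~ Bool
y : c
\y._ : c -> c
let z : Bool
\u._ : d -> Int
  unify c -> c ~ d -> Int
  unify c ~ d
  unify d ~ Int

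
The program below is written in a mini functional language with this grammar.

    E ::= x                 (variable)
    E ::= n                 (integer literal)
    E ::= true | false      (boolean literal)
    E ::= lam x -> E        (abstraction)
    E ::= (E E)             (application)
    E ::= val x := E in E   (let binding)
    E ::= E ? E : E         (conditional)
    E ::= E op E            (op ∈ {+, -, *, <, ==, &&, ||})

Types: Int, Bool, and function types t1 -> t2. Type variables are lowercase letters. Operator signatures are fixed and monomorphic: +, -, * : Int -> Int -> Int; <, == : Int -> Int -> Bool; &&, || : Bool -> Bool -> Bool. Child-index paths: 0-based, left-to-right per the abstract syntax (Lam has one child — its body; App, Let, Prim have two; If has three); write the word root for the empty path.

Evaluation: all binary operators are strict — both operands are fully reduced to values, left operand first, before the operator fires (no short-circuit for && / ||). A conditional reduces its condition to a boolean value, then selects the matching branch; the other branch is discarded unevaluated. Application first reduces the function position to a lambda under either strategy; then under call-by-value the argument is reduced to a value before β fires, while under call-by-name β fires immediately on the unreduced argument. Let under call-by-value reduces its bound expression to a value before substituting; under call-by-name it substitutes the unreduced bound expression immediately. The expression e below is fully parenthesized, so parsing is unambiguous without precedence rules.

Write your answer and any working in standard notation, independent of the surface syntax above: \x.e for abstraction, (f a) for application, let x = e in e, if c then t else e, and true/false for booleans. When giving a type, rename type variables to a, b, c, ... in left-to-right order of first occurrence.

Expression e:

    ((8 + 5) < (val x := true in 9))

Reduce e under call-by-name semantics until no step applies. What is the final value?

Derivation:
step 0: ((8 + 5) < (let x = true in 9))
step 1: [delta@0] (13 < (let x = true in 9))
step 2: [let@1] (13 < 9)
step 3: [delta@root] false

Answer: false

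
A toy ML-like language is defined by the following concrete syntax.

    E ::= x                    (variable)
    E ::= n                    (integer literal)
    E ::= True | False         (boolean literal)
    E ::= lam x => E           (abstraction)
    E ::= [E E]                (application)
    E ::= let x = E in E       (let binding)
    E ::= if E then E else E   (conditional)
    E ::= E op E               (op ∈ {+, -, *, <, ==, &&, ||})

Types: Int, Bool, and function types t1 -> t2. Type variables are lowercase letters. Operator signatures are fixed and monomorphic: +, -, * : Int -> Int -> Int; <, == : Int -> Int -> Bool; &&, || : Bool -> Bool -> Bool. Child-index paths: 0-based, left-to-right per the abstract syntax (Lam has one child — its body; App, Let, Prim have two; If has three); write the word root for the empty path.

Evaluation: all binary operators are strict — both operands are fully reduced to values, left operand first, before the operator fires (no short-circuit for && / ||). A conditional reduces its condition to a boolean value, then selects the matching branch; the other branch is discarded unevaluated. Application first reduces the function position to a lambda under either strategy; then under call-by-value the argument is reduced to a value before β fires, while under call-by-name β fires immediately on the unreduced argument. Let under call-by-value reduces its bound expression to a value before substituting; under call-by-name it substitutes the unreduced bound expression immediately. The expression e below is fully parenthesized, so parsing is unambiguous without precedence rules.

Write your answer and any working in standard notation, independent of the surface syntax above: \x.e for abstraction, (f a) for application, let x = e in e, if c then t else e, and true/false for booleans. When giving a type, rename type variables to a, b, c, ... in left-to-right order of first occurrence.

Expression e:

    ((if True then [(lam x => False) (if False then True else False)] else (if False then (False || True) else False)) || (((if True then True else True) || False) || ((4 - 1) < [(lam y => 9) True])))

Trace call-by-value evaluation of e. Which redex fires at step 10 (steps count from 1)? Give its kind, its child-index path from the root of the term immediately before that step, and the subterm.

Answer: delta at root : (false || true)

Derivation:
step 0: ((if true then ((\x.false) (if false then true else false)) else (if false then (false || true) else false)) || (((if true then true else true) || false) || ((4 - 1) < ((\y.9) true))))
step 1: [if@0] (((\x.false) (if false then true else false)) || (((if true then true else true) || false) || ((4 - 1) < ((\y.9) true))))
step 2: [if@0.1] (((\x.false) false) || (((if true then true else true) || false) || ((4 - 1) < ((\y.9) true))))
step 3: [beta@0] (false || (((if true then true else true) || false) || ((4 - 1) < ((\y.9) true))))
step 4: [if@1.0.0] (false || ((true || false) || ((4 - 1) < ((\y.9) true))))
step 5: [delta@1.0] (false || (true || ((4 - 1) < ((\y.9) true))))
step 6: [delta@1.1.0] (false || (true || (3 < ((\y.9) true))))
step 7: [beta@1.1.1] (false || (true || (3 < 9)))
step 8: [delta@1.1] (false || (true || true))
step 9: [delta@1] (false || true)
step 10: [delta@root] true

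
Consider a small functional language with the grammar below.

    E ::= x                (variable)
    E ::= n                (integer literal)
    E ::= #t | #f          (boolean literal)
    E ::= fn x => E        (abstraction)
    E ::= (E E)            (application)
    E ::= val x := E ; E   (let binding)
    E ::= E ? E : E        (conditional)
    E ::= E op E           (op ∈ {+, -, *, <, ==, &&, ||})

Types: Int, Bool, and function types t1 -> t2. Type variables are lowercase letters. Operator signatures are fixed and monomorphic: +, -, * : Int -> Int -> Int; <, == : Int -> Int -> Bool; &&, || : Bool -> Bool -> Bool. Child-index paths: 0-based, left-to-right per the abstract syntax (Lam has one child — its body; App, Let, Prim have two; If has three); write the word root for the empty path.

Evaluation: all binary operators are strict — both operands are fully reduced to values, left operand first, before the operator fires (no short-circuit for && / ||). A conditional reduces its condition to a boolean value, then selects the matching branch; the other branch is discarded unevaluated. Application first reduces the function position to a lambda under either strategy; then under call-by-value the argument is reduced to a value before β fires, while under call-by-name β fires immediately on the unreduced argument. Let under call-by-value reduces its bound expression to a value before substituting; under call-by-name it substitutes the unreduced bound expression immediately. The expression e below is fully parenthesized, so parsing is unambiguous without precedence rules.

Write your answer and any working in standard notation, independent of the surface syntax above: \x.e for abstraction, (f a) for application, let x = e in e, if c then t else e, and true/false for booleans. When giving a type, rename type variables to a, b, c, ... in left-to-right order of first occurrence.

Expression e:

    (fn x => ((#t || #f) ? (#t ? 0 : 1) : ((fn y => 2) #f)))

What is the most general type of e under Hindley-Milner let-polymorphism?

Answer: a -> Int

Working:
  unify Bool ~ Bool
  unify Bool ~ Bool
  unify Bool ~ Bool
  unify Bool ~ Bool
  unify Int ~ Int
\y._ : b -> Int
  unify b -> Int ~ Bool -> c
  unify b ~ Bool
  unify Int ~ c
_ _ : Int
  unify Int ~ Int
\x._ : a -> Int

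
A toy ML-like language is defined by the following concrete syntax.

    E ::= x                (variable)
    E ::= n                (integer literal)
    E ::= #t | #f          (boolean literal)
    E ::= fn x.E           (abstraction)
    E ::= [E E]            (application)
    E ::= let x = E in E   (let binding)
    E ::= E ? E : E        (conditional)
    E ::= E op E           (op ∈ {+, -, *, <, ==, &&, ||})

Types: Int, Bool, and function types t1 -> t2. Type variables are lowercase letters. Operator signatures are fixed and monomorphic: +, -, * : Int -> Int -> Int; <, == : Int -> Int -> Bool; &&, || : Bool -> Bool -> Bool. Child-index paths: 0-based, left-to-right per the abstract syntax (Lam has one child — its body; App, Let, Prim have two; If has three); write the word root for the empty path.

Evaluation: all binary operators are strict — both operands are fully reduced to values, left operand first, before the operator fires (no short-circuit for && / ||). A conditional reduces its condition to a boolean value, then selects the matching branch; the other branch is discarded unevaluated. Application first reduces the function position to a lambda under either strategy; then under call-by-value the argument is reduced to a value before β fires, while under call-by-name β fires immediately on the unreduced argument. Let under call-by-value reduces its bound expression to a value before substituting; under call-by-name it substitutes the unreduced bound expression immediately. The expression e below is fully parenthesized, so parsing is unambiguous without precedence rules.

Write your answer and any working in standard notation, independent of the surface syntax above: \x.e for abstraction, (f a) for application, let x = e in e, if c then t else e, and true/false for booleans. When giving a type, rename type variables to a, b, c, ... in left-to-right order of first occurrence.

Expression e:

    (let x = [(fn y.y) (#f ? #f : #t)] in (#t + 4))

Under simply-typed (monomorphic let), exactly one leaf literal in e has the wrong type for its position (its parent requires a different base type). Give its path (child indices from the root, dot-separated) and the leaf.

Answer: 1.0 : true

Derivation:
y : a
\y._ : a -> a
  unify Bool ~ Bool
  unify Bool ~ Bool
  unify a -> a ~ Bool -> b
  unify a ~ Bool
  unify Bool ~ b
_ _ : Bool
let x : Bool
  unify Bool ~ Int
  FAIL: mismatch Bool ~ Int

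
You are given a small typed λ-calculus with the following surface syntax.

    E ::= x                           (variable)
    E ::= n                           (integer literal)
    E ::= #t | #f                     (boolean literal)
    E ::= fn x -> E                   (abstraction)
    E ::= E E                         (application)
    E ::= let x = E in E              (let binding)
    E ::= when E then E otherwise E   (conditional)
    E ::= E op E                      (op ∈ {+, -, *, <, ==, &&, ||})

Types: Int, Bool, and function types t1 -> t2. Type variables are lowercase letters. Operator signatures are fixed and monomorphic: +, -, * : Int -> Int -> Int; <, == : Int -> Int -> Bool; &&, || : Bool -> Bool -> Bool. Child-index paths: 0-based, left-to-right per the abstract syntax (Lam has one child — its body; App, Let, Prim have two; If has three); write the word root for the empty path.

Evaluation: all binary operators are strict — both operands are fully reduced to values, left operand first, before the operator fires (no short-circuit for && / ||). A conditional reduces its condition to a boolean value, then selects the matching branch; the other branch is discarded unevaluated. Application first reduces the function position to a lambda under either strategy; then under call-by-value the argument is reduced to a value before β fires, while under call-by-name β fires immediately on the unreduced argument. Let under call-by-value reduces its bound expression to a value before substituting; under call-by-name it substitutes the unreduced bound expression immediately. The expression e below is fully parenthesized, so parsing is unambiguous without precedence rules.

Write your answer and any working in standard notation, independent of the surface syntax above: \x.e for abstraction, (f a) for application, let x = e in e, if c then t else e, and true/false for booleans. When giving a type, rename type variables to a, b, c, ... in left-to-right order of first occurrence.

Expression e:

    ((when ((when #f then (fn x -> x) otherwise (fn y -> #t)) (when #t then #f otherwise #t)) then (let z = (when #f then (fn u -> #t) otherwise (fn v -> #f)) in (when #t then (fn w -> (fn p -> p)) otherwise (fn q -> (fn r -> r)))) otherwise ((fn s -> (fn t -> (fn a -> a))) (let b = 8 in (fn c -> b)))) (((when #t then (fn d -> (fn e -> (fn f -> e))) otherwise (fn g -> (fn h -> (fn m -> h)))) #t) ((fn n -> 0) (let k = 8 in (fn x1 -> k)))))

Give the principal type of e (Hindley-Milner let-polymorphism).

Trace:
  unify Bool ~ Bool
x : a
\x._ : a -> a
\y._ : b -> Bool
  unify a -> a ~ b -> Bool
  unify a ~ b
  unify b ~ Bool
  unify Bool ~ Bool
  unify Bool ~ Bool
  unify Bool -> Bool ~ Bool -> c
  unify Bool ~ Bool
  unify Bool ~ c
_ _ : Bool
  unify Bool ~ Bool
  unify Bool ~ Bool
\u._ : d -> Bool
\v._ : e -> Bool
  unify d -> Bool ~ e -> Bool
  unify d ~ e
  unify Bool ~ Bool
let z : forall. e -> Bool
  unify Bool ~ Bool
p : g
\p._ : g -> g
\w._ : f -> g -> g
r : i
\r._ : i -> i
\q._ : h -> i -> i
  unify f -> g -> g ~ h -> i -> i
  unify f ~ h
  unify g -> g ~ i -> i
  unify g ~ i
  unify i ~ i
a : l
\a._ : l -> l
\t._ : k -> l -> l
\s._ : j -> k -> l -> l
let b : Int
b : Int
\c._ : m -> Int
  unify j -> k -> l -> l ~ (m -> Int) -> n
  unify j ~ m -> Int
  unify k -> l -> l ~ n
_ _ : k -> l -> l
  unify h -> i -> i ~ k -> l -> l
  unify h ~ k
  unify i -> i ~ l -> l
  unify i ~ l
  unify l ~ l
  unify Bool ~ Bool
e : p
\f._ : q -> p
\e._ : p -> q -> p
\d._ : o -> p -> q -> p
h : s
\m._ : t -> s
\h._ : s -> t -> s
\g._ : r -> s -> t -> s
  unify o -> p -> q -> p ~ r -> s -> t -> s
  unify o ~ r
  unify p -> q -> p ~ s -> t -> s
  unify p ~ s
  unify q -> s ~ t -> s
  unify q ~ t
  unify s ~ s
  unify r -> s -> t -> s ~ Bool -> u
  unify r ~ Bool
  unify s -> t -> s ~ u
_ _ : s -> t -> s
\n._ : v -> Int
let k : Int
k : Int
\x1._ : w -> Int
  unify v -> Int ~ (w -> Int) -> x
  unify v ~ w -> Int
  unify Int ~ x
_ _ : Int
  unify s -> t -> s ~ Int -> y
  unify s ~ Int
  unify t -> Int ~ y
_ _ : t -> Int
  unify k -> l -> l ~ (t -> Int) -> z
  unify k ~ t -> Int
  unify l -> l ~ z
_ _ : l -> l

Answer: a -> a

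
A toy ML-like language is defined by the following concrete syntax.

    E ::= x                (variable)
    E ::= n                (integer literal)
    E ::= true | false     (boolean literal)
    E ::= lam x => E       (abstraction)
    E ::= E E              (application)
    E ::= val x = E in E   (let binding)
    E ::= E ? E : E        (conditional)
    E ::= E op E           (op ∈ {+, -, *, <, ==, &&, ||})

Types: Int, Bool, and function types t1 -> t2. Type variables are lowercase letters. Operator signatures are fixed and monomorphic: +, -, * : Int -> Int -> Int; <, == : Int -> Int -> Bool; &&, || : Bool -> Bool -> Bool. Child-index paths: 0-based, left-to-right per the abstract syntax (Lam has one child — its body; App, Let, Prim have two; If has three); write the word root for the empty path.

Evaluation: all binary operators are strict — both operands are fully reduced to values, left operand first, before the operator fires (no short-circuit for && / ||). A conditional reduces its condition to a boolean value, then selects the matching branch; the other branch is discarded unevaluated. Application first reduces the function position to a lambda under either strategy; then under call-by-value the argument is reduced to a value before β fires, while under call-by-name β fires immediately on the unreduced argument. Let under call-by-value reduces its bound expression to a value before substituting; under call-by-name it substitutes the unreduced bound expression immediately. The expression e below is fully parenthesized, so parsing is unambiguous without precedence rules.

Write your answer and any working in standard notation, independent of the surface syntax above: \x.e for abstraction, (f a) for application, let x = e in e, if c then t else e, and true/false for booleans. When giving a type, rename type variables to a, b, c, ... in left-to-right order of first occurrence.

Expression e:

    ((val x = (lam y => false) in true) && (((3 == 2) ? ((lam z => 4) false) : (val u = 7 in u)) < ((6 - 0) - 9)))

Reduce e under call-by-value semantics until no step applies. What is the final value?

Answer: false

Working:
step 0: ((let x = (\y.false) in true) && ((if (3 == 2) then ((\z.4) false) else (let u = 7 in u)) < ((6 - 0) - 9)))
step 1: [let@0] (true && ((if (3 == 2) then ((\z.4) false) else (let u = 7 in u)) < ((6 - 0) - 9)))
step 2: [delta@1.0.0] (true && ((if false then ((\z.4) false) else (let u = 7 in u)) < ((6 - 0) - 9)))
step 3: [if@1.0] (true && ((let u = 7 in u) < ((6 - 0) - 9)))
step 4: [let@1.0] (true && (7 < ((6 - 0) - 9)))
step 5: [delta@1.1.0] (true && (7 < (6 - 9)))
step 6: [delta@1.1] (true && (7 < -3))
step 7: [delta@1] (true && false)
step 8: [delta@root] false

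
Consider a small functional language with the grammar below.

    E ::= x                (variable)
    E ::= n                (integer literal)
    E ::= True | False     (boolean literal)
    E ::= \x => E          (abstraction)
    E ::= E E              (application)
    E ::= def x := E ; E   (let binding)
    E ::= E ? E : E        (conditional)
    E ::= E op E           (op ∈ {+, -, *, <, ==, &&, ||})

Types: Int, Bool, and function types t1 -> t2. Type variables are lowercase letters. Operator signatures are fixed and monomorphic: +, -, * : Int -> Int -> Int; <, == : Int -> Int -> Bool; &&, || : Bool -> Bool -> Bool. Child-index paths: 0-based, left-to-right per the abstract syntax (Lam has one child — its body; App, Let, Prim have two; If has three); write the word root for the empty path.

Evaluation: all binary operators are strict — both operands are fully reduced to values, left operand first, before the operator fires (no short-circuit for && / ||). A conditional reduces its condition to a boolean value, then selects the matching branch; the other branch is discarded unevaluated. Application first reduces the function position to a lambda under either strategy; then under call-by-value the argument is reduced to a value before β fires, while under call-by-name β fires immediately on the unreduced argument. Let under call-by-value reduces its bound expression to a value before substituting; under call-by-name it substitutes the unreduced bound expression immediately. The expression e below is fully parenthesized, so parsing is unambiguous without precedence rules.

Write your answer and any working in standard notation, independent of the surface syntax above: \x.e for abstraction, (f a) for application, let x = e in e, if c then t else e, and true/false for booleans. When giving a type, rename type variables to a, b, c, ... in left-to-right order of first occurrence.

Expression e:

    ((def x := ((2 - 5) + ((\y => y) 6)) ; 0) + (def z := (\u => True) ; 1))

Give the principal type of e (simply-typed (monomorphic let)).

Trace:
  unify Int ~ Int
  unify Int ~ Int
  unify Int ~ Int
y : a
\y._ : a -> a
  unify a -> a ~ Int -> b
  unify a ~ Int
  unify Int ~ b
_ _ : Int
  unify Int ~ Int
let x : Int
  unify Int ~ Int
\u._ : c -> Bool
let z : c -> Bool
  unify Int ~ Int

Answer: Int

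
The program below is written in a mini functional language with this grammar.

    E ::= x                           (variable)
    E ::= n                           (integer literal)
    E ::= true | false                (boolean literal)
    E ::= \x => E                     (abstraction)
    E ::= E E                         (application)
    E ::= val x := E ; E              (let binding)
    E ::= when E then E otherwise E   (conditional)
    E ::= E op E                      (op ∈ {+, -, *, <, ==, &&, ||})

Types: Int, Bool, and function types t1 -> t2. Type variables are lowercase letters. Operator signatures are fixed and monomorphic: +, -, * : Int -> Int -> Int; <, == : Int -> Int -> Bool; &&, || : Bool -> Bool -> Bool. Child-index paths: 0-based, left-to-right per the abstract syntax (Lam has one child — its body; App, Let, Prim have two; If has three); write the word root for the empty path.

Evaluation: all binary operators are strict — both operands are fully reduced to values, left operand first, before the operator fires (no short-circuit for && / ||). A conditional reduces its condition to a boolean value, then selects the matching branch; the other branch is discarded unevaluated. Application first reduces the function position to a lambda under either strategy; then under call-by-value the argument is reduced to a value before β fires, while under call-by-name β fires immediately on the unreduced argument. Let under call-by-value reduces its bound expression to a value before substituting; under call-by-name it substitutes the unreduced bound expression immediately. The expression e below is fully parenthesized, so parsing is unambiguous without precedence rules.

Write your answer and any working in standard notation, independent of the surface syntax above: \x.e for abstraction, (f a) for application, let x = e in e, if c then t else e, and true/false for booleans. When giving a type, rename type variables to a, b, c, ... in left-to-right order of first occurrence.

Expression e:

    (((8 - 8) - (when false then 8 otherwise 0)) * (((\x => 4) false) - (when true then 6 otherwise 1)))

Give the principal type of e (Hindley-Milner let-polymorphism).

Answer: Int

Derivation:
  unify Int ~ Int
  unify Int ~ Int
  unify Int ~ Int
  unify Bool ~ Bool
  unify Int ~ Int
  unify Int ~ Int
  unify Int ~ Int
\x._ : a -> Int
  unify a -> Int ~ Bool -> b
  unify a ~ Bool
  unify Int ~ b
_ _ : Int
  unify Int ~ Int
  unify Bool ~ Bool
  unify Int ~ Int
  unify Int ~ Int
  unify Int ~ Int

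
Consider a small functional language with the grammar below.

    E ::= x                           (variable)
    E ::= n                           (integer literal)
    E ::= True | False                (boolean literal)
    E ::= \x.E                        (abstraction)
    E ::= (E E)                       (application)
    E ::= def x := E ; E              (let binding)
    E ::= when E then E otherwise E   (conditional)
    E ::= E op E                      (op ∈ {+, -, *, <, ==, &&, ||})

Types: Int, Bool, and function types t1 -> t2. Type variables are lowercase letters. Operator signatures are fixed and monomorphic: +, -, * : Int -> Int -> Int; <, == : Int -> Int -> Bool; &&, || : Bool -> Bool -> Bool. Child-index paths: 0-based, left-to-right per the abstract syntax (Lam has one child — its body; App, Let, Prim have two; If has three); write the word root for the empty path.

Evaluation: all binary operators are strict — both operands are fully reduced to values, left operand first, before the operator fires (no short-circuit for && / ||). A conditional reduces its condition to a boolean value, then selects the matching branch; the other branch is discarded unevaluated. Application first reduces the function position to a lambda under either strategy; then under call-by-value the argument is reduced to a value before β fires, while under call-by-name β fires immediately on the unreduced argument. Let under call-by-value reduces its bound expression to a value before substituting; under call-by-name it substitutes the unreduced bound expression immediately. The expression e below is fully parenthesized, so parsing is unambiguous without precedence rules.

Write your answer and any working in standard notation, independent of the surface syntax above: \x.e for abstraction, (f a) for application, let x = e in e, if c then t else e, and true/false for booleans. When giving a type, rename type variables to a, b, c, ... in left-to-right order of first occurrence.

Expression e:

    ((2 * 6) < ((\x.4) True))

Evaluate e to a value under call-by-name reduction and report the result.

Answer: false

Working:
step 0: ((2 * 6) < ((\x.4) true))
step 1: [delta@0] (12 < ((\x.4) true))
step 2: [beta@1] (12 < 4)
step 3: [delta@root] false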